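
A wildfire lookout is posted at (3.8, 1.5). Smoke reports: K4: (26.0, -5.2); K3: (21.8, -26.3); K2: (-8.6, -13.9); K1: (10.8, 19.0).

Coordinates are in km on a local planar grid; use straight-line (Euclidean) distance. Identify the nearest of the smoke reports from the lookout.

Distances from the lookout ((3.8, 1.5)):
K1: 18.8 km
K2: 19.8 km
K4: 23.2 km
K3: 33.1 km
The nearest is K1 at 18.8 km.

K1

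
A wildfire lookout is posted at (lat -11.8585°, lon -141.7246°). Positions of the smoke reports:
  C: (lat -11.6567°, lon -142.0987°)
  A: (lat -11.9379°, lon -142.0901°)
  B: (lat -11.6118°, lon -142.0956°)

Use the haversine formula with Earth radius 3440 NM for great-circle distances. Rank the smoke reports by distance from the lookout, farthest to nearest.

Distances from the lookout:
B (lat -11.6118°, lon -142.0956°): 26.4 NM
C (lat -11.6567°, lon -142.0987°): 25.1 NM
A (lat -11.9379°, lon -142.0901°): 22.0 NM

B, C, A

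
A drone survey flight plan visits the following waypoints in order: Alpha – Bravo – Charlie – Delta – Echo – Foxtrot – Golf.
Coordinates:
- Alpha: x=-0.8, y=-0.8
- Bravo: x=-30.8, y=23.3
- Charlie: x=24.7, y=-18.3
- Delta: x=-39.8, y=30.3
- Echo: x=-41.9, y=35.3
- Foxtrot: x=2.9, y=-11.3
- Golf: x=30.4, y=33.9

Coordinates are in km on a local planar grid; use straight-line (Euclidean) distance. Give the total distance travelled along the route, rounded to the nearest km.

Leg distances:
Alpha→Bravo: 38.5 km  (cumulative 38.5 km)
Bravo→Charlie: 69.4 km  (cumulative 107.8 km)
Charlie→Delta: 80.8 km  (cumulative 188.6 km)
Delta→Echo: 5.4 km  (cumulative 194.0 km)
Echo→Foxtrot: 64.6 km  (cumulative 258.7 km)
Foxtrot→Golf: 52.9 km  (cumulative 311.6 km)
Total route length ≈ 312 km.

312 km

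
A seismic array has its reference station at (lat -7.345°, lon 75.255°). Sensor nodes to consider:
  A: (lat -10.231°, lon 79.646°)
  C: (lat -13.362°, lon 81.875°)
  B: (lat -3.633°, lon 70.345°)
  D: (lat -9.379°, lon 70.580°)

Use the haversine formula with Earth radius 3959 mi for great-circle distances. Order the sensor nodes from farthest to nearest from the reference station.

Distances from the reference station:
C (lat -13.362°, lon 81.875°): 612.5 mi
B (lat -3.633°, lon 70.345°): 424.0 mi
A (lat -10.231°, lon 79.646°): 360.1 mi
D (lat -9.379°, lon 70.580°): 349.1 mi

C, B, A, D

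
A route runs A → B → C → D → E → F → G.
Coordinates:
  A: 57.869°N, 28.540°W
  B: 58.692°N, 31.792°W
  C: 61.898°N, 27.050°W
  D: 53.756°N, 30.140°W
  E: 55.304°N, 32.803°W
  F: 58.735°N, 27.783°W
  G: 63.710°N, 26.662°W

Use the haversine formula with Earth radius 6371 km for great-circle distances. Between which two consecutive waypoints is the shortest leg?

A–B

Leg distances:
A→B: 211.0 km
B→C: 441.8 km
C→D: 923.4 km
D→E: 243.2 km
E→F: 487.5 km
F→G: 556.4 km
The shortest leg is A–B at 211.0 km.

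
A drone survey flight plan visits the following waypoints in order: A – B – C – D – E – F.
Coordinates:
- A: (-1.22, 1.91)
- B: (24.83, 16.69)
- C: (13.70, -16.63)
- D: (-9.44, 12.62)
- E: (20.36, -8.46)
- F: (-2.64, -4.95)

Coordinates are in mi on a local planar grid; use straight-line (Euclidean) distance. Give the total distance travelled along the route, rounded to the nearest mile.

Leg distances:
A→B: 30.0 mi  (cumulative 30.0 mi)
B→C: 35.1 mi  (cumulative 65.1 mi)
C→D: 37.3 mi  (cumulative 102.4 mi)
D→E: 36.5 mi  (cumulative 138.9 mi)
E→F: 23.3 mi  (cumulative 162.1 mi)
Total route length ≈ 162 mi.

162 mi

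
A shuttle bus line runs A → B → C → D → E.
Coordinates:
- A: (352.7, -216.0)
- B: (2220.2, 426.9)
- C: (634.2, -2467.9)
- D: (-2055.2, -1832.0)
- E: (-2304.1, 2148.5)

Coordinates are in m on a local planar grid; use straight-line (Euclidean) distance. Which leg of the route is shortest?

Leg distances:
A→B: 1975.1 m
B→C: 3300.8 m
C→D: 2763.6 m
D→E: 3988.3 m
The shortest leg is A–B at 1975.1 m.

A–B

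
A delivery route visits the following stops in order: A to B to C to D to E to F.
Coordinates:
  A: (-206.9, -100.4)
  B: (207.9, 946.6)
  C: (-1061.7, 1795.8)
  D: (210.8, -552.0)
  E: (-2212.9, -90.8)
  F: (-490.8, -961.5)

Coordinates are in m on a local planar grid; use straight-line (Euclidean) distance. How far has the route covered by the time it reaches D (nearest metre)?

5324 m

Leg distances:
A→B: 1126.2 m  (cumulative 1126.2 m)
B→C: 1527.4 m  (cumulative 2653.6 m)
C→D: 2670.5 m  (cumulative 5324.1 m)
Cumulative distance at D ≈ 5324 m.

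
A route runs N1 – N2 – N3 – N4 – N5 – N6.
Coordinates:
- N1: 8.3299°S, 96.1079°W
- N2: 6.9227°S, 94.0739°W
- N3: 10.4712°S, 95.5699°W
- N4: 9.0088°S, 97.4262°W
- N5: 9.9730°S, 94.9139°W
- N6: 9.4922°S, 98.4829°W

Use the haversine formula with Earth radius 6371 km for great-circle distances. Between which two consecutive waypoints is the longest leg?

Leg distances:
N1→N2: 273.4 km
N2→N3: 427.5 km
N3→N4: 260.4 km
N4→N5: 295.7 km
N5→N6: 394.8 km
The longest leg is N2–N3 at 427.5 km.

N2–N3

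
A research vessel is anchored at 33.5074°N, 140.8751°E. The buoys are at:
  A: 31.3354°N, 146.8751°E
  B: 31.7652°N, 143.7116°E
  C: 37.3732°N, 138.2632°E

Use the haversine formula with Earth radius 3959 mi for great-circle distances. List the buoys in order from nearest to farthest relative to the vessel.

Computing each great-circle distance from 33.5074°N, 140.8751°E:
B 31.7652°N, 143.7116°E: 204.3 mi
C 37.3732°N, 138.2632°E: 304.9 mi
A 31.3354°N, 146.8751°E: 380.7 mi

B, C, A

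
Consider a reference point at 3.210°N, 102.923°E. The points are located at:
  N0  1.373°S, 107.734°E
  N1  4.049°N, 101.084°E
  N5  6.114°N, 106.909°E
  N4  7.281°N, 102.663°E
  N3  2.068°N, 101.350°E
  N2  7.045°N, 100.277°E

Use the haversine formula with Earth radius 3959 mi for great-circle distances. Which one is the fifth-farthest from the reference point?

Distance to each, sorted:
N0: 459.0 mi
N5: 340.0 mi
N2: 321.5 mi
N4: 281.9 mi
N1: 139.4 mi
N3: 134.2 mi
The fifth-farthest is N1 at 139.4 mi.

N1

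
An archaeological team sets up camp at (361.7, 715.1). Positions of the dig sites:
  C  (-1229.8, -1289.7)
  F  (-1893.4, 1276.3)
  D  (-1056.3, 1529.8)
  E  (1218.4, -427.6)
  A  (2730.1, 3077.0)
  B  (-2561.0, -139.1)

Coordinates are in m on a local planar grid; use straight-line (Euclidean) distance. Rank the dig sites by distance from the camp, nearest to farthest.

Distances from the camp:
E (1218.4, -427.6): 1428.2 m
D (-1056.3, 1529.8): 1635.4 m
F (-1893.4, 1276.3): 2323.9 m
C (-1229.8, -1289.7): 2559.7 m
B (-2561.0, -139.1): 3045.0 m
A (2730.1, 3077.0): 3344.8 m

E, D, F, C, B, A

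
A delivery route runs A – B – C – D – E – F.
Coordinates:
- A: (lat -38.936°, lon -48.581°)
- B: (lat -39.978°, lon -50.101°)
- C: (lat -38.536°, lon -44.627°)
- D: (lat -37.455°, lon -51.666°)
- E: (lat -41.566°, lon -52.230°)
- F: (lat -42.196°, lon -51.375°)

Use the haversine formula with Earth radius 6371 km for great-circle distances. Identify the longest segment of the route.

C–D

Leg distances:
A→B: 174.5 km
B→C: 497.7 km
C→D: 628.2 km
D→E: 459.7 km
E→F: 99.6 km
The longest leg is C–D at 628.2 km.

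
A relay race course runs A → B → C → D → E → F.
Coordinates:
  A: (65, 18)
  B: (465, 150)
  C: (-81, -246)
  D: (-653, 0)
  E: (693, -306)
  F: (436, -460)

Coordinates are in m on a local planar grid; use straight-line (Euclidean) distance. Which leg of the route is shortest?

Leg distances:
A→B: 421.2 m
B→C: 674.5 m
C→D: 622.7 m
D→E: 1380.3 m
E→F: 299.6 m
The shortest leg is E–F at 299.6 m.

E–F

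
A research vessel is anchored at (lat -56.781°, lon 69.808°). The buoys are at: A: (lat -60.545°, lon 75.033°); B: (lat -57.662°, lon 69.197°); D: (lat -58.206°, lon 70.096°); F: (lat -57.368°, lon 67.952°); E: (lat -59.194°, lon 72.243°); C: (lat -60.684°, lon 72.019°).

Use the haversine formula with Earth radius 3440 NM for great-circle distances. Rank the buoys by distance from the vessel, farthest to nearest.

A, C, E, D, F, B

Distance from the vessel at (lat -56.781°, lon 69.808°) to each:
A (lat -60.545°, lon 75.033°): 278.5 NM
C (lat -60.684°, lon 72.019°): 244.2 NM
E (lat -59.194°, lon 72.243°): 164.3 NM
D (lat -58.206°, lon 70.096°): 86.1 NM
F (lat -57.368°, lon 67.952°): 70.1 NM
B (lat -57.662°, lon 69.197°): 56.5 NM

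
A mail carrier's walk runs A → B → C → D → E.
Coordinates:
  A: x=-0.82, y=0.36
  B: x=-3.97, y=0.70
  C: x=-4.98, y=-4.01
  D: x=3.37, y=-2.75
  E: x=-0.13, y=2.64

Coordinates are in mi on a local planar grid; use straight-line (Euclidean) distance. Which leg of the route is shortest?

A–B

Leg distances:
A→B: 3.2 mi
B→C: 4.8 mi
C→D: 8.4 mi
D→E: 6.4 mi
The shortest leg is A–B at 3.2 mi.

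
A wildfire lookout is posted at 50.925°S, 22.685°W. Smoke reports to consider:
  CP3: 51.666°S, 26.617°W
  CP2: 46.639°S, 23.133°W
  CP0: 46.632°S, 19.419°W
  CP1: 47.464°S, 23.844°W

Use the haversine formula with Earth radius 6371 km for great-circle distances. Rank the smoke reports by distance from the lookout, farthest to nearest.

CP0, CP2, CP1, CP3

Computing each great-circle distance from 50.925°S, 22.685°W:
CP0 46.632°S, 19.419°W: 533.9 km
CP2 46.639°S, 23.133°W: 477.7 km
CP1 47.464°S, 23.844°W: 393.9 km
CP3 51.666°S, 26.617°W: 285.5 km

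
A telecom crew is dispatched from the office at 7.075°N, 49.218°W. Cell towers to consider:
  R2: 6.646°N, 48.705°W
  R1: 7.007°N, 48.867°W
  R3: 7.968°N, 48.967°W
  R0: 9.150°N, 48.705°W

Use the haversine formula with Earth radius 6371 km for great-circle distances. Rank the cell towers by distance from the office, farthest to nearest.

Distance from the office at 7.075°N, 49.218°W to each:
R0 9.150°N, 48.705°W: 237.5 km
R3 7.968°N, 48.967°W: 103.1 km
R2 6.646°N, 48.705°W: 74.0 km
R1 7.007°N, 48.867°W: 39.5 km

R0, R3, R2, R1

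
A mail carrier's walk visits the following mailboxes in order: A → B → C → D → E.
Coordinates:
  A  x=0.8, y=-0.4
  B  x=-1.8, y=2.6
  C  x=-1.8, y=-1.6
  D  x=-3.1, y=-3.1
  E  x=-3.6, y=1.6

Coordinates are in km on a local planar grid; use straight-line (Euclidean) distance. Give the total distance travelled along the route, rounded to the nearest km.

Leg distances:
A→B: 4.0 km  (cumulative 4.0 km)
B→C: 4.2 km  (cumulative 8.2 km)
C→D: 2.0 km  (cumulative 10.2 km)
D→E: 4.7 km  (cumulative 14.9 km)
Total route length ≈ 15 km.

15 km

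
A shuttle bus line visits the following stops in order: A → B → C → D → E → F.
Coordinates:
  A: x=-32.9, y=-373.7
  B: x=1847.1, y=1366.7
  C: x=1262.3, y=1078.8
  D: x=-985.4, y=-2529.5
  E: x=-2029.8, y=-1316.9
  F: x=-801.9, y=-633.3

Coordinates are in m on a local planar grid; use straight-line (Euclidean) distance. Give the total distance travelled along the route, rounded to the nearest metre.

10471 m

Leg distances:
A→B: 2561.9 m  (cumulative 2561.9 m)
B→C: 651.8 m  (cumulative 3213.7 m)
C→D: 4251.1 m  (cumulative 7464.9 m)
D→E: 1600.4 m  (cumulative 9065.2 m)
E→F: 1405.4 m  (cumulative 10470.6 m)
Total route length ≈ 10471 m.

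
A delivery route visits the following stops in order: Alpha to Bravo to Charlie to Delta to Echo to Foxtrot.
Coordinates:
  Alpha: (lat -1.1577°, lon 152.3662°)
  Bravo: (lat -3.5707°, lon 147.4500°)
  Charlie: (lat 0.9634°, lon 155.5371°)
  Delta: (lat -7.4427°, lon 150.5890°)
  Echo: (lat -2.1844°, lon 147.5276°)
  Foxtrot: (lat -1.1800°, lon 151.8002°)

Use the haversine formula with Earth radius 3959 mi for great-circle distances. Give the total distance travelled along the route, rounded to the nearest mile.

Leg distances:
Alpha→Bravo: 378.1 mi  (cumulative 378.1 mi)
Bravo→Charlie: 640.4 mi  (cumulative 1018.5 mi)
Charlie→Delta: 673.6 mi  (cumulative 1692.1 mi)
Delta→Echo: 420.0 mi  (cumulative 2112.1 mi)
Echo→Foxtrot: 303.1 mi  (cumulative 2415.2 mi)
Total route length ≈ 2415 mi.

2415 mi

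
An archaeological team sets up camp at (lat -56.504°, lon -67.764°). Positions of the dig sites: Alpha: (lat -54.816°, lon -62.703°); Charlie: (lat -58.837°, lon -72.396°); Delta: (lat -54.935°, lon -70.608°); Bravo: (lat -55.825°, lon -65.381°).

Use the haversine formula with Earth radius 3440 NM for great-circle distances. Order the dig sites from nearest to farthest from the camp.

Bravo, Delta, Alpha, Charlie

Distances from the camp:
Bravo (lat -55.825°, lon -65.381°): 89.5 NM
Delta (lat -54.935°, lon -70.608°): 134.6 NM
Alpha (lat -54.816°, lon -62.703°): 199.1 NM
Charlie (lat -58.837°, lon -72.396°): 204.2 NM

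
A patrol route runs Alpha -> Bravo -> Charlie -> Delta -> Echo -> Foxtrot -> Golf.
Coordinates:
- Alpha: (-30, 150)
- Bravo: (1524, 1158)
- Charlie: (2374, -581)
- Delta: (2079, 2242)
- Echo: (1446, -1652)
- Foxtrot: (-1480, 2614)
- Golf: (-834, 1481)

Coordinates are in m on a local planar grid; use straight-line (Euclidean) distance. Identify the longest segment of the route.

Echo–Foxtrot

Leg distances:
Alpha→Bravo: 1852.3 m
Bravo→Charlie: 1935.6 m
Charlie→Delta: 2838.4 m
Delta→Echo: 3945.1 m
Echo→Foxtrot: 5173.0 m
Foxtrot→Golf: 1304.2 m
The longest leg is Echo–Foxtrot at 5173.0 m.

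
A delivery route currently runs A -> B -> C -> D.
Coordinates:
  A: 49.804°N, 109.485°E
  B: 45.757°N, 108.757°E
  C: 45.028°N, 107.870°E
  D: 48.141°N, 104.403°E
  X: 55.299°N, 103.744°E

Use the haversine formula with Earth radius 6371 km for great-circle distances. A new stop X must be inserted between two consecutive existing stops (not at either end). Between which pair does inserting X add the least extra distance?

between A and B

Added distance for inserting X between each consecutive pair:
A–B: 1388.0 km
B–C: 2190.0 km
C–D: 1540.2 km
Smallest added distance is 1388.0 km, inserting between A and B.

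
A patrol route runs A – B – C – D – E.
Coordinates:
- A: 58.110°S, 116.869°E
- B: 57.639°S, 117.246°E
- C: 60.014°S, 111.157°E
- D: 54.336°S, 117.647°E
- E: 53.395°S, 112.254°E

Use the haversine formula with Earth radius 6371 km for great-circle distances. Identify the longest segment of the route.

Leg distances:
A→B: 56.9 km
B→C: 438.5 km
C→D: 742.0 km
D→E: 368.7 km
The longest leg is C–D at 742.0 km.

C–D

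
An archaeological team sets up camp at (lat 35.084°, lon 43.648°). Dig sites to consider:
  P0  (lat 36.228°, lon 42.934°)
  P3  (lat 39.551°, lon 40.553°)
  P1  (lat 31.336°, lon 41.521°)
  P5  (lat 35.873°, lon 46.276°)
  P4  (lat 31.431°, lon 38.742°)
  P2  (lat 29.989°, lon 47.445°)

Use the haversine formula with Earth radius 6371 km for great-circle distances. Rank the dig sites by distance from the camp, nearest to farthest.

Computing each great-circle distance from (lat 35.084°, lon 43.648°):
P0 (lat 36.228°, lon 42.934°): 142.6 km
P5 (lat 35.873°, lon 46.276°): 253.6 km
P1 (lat 31.336°, lon 41.521°): 461.3 km
P3 (lat 39.551°, lon 40.553°): 567.0 km
P4 (lat 31.431°, lon 38.742°): 610.6 km
P2 (lat 29.989°, lon 47.445°): 668.9 km

P0, P5, P1, P3, P4, P2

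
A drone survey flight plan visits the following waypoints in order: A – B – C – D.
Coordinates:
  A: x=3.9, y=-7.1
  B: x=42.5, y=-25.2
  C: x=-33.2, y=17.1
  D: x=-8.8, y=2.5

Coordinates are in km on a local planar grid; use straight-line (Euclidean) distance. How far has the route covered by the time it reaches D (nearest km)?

158 km

Leg distances:
A→B: 42.6 km  (cumulative 42.6 km)
B→C: 86.7 km  (cumulative 129.3 km)
C→D: 28.4 km  (cumulative 157.8 km)
Cumulative distance at D ≈ 158 km.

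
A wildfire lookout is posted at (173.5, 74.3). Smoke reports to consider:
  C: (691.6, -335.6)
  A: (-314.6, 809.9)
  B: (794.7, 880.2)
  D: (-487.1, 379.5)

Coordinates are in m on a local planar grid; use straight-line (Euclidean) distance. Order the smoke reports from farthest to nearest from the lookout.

Computing each straight-line distance from (173.5, 74.3):
B (794.7, 880.2): 1017.5 m
A (-314.6, 809.9): 882.8 m
D (-487.1, 379.5): 727.7 m
C (691.6, -335.6): 660.6 m

B, A, D, C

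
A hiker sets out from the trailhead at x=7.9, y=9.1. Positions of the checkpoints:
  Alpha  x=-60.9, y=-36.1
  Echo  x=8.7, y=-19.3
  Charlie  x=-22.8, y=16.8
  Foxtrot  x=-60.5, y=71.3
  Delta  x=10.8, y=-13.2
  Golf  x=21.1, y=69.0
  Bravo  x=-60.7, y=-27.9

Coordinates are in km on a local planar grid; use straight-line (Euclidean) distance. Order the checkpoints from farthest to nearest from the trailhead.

Distances from the trailhead:
Foxtrot x=-60.5, y=71.3: 92.5 km
Alpha x=-60.9, y=-36.1: 82.3 km
Bravo x=-60.7, y=-27.9: 77.9 km
Golf x=21.1, y=69.0: 61.3 km
Charlie x=-22.8, y=16.8: 31.7 km
Echo x=8.7, y=-19.3: 28.4 km
Delta x=10.8, y=-13.2: 22.5 km

Foxtrot, Alpha, Bravo, Golf, Charlie, Echo, Delta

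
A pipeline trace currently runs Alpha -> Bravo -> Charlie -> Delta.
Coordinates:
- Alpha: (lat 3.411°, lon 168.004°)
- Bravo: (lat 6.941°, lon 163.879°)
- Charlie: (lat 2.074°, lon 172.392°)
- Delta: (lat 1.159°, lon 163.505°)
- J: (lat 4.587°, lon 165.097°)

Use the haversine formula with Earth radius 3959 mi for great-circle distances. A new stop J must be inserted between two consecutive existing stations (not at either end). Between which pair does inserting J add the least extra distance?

between Alpha and Bravo

Added distance for inserting J between each consecutive pair:
Alpha–Bravo: 24.9 mi
Bravo–Charlie: 39.4 mi
Charlie–Delta: 176.3 mi
Smallest added distance is 24.9 mi, inserting between Alpha and Bravo.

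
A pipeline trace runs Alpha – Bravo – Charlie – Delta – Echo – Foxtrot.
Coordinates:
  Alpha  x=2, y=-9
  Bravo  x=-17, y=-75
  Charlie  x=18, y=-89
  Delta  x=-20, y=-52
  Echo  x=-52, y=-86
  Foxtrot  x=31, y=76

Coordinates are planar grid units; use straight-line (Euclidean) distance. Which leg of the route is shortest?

Leg distances:
Alpha→Bravo: 68.7
Bravo→Charlie: 37.7
Charlie→Delta: 53.0
Delta→Echo: 46.7
Echo→Foxtrot: 182.0
The shortest leg is Bravo–Charlie at 37.7.

Bravo–Charlie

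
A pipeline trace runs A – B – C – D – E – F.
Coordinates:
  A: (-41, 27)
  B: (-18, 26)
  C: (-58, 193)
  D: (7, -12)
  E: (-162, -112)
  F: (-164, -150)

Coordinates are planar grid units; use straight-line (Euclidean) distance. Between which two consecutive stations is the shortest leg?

Leg distances:
A→B: 23.0
B→C: 171.7
C→D: 215.1
D→E: 196.4
E→F: 38.1
The shortest leg is A–B at 23.0.

A–B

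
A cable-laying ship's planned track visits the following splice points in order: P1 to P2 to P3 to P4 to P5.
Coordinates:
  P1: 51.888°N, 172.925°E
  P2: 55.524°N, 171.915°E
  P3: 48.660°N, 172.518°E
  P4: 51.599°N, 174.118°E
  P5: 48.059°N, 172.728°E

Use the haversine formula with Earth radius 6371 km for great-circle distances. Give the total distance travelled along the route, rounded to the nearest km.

1926 km

Leg distances:
P1→P2: 409.7 km  (cumulative 409.7 km)
P2→P3: 764.3 km  (cumulative 1174.1 km)
P3→P4: 346.1 km  (cumulative 1520.2 km)
P4→P5: 406.0 km  (cumulative 1926.2 km)
Total route length ≈ 1926 km.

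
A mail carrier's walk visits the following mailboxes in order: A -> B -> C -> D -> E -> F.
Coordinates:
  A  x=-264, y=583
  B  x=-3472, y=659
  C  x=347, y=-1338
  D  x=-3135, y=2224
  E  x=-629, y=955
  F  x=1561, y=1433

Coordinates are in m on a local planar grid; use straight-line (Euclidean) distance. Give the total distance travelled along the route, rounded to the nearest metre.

17550 m

Leg distances:
A→B: 3208.9 m  (cumulative 3208.9 m)
B→C: 4309.6 m  (cumulative 7518.5 m)
C→D: 4981.2 m  (cumulative 12499.7 m)
D→E: 2809.0 m  (cumulative 15308.7 m)
E→F: 2241.6 m  (cumulative 17550.2 m)
Total route length ≈ 17550 m.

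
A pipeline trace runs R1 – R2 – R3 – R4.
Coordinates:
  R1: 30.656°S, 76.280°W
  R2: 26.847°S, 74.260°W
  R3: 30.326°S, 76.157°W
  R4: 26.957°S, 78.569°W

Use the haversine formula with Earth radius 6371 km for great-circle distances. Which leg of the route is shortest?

Leg distances:
R1→R2: 467.1 km
R2→R3: 428.9 km
R3→R4: 442.4 km
The shortest leg is R2–R3 at 428.9 km.

R2–R3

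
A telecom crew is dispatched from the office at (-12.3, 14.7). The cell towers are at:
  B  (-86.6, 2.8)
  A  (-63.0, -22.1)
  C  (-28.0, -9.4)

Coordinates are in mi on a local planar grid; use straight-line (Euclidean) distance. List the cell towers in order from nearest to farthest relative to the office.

C, A, B

Distance from the office at (-12.3, 14.7) to each:
C (-28.0, -9.4): 28.8 mi
A (-63.0, -22.1): 62.6 mi
B (-86.6, 2.8): 75.2 mi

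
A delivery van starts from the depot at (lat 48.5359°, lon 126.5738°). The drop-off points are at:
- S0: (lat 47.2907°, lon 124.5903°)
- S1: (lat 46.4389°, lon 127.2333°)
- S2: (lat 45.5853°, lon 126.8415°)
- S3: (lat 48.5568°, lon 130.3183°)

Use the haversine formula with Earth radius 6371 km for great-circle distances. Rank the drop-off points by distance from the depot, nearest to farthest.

Computing each great-circle distance from (lat 48.5359°, lon 126.5738°):
S0 (lat 47.2907°, lon 124.5903°): 202.5 km
S1 (lat 46.4389°, lon 127.2333°): 238.4 km
S3 (lat 48.5568°, lon 130.3183°): 275.6 km
S2 (lat 45.5853°, lon 126.8415°): 328.7 km

S0, S1, S3, S2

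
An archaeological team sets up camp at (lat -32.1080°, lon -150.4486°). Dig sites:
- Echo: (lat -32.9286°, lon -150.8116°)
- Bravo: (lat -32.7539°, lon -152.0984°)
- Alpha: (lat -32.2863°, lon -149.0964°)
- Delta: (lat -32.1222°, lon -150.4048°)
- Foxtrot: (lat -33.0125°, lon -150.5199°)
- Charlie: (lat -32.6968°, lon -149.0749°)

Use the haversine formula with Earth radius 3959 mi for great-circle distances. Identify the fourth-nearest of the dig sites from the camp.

Alpha

Distance to each, sorted:
Delta: 2.7 mi
Echo: 60.5 mi
Foxtrot: 62.6 mi
Alpha: 80.0 mi
Charlie: 89.9 mi
Bravo: 106.1 mi
The fourth-nearest is Alpha at 80.0 mi.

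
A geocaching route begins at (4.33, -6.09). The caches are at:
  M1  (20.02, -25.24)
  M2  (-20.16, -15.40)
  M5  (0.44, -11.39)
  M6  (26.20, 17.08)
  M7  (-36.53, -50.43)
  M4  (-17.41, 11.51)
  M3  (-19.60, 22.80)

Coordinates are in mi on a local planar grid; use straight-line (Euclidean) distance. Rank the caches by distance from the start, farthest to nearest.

Distances from the start:
M7 (-36.53, -50.43): 60.3 mi
M3 (-19.60, 22.80): 37.5 mi
M6 (26.20, 17.08): 31.9 mi
M4 (-17.41, 11.51): 28.0 mi
M2 (-20.16, -15.40): 26.2 mi
M1 (20.02, -25.24): 24.8 mi
M5 (0.44, -11.39): 6.6 mi

M7, M3, M6, M4, M2, M1, M5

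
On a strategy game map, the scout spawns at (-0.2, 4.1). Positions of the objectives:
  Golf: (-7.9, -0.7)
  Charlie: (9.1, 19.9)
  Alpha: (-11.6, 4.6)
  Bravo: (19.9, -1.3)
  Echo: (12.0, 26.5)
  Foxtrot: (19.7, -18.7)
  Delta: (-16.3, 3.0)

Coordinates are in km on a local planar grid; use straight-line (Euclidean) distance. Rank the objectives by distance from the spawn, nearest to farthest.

Golf, Alpha, Delta, Charlie, Bravo, Echo, Foxtrot

Distance from the spawn at (-0.2, 4.1) to each:
Golf (-7.9, -0.7): 9.1 km
Alpha (-11.6, 4.6): 11.4 km
Delta (-16.3, 3.0): 16.1 km
Charlie (9.1, 19.9): 18.3 km
Bravo (19.9, -1.3): 20.8 km
Echo (12.0, 26.5): 25.5 km
Foxtrot (19.7, -18.7): 30.3 km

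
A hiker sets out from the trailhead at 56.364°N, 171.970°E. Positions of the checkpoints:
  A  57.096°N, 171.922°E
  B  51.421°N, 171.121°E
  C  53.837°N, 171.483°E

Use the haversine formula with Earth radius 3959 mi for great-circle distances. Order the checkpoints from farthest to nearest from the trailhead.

Distances from the trailhead:
B 51.421°N, 171.121°E: 343.3 mi
C 53.837°N, 171.483°E: 175.7 mi
A 57.096°N, 171.922°E: 50.6 mi

B, C, A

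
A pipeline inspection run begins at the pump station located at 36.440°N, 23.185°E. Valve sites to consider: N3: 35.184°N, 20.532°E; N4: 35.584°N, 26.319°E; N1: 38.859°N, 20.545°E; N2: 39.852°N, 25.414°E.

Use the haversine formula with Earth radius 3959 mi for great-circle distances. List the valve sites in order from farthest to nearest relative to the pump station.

N2, N1, N4, N3

Computing each great-circle distance from 36.440°N, 23.185°E:
N2 39.852°N, 25.414°E: 265.0 mi
N1 38.859°N, 20.545°E: 220.9 mi
N4 35.584°N, 26.319°E: 184.9 mi
N3 35.184°N, 20.532°E: 172.1 mi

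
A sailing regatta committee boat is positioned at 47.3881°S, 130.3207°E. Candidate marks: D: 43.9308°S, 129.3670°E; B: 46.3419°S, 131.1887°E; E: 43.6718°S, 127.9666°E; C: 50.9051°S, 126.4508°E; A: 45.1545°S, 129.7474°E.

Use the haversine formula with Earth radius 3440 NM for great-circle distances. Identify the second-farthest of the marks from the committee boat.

Distance to each, sorted:
C: 260.1 NM
E: 244.1 NM
D: 211.4 NM
A: 136.2 NM
B: 72.2 NM
The second-farthest is E at 244.1 NM.

E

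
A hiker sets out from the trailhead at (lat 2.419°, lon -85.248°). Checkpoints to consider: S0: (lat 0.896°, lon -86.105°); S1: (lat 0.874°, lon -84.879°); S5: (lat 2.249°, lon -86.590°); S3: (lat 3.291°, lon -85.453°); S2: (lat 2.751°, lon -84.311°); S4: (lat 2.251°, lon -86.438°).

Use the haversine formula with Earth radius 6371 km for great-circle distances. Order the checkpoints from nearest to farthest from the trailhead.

S3, S2, S4, S5, S1, S0

Distance from the trailhead at (lat 2.419°, lon -85.248°) to each:
S3 (lat 3.291°, lon -85.453°): 99.6 km
S2 (lat 2.751°, lon -84.311°): 110.4 km
S4 (lat 2.251°, lon -86.438°): 133.5 km
S5 (lat 2.249°, lon -86.590°): 150.3 km
S1 (lat 0.874°, lon -84.879°): 176.6 km
S0 (lat 0.896°, lon -86.105°): 194.3 km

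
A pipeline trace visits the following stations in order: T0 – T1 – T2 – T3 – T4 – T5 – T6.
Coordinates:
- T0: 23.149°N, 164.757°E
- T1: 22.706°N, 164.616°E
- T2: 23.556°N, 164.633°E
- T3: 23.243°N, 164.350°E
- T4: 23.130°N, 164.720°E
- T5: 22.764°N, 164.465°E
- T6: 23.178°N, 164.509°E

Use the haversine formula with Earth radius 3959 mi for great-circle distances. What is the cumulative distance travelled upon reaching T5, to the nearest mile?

174 mi

Leg distances:
T0→T1: 31.9 mi  (cumulative 31.9 mi)
T1→T2: 58.7 mi  (cumulative 90.6 mi)
T2→T3: 28.1 mi  (cumulative 118.7 mi)
T3→T4: 24.8 mi  (cumulative 143.5 mi)
T4→T5: 30.0 mi  (cumulative 173.6 mi)
Cumulative distance at T5 ≈ 174 mi.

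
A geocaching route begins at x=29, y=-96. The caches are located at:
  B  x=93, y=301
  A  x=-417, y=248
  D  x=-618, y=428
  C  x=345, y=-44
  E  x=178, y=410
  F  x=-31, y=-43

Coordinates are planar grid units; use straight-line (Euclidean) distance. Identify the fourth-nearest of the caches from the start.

E

Distance to each, sorted:
F: 80.1
C: 320.2
B: 402.1
E: 527.5
A: 563.3
D: 832.6
The fourth-nearest is E at 527.5.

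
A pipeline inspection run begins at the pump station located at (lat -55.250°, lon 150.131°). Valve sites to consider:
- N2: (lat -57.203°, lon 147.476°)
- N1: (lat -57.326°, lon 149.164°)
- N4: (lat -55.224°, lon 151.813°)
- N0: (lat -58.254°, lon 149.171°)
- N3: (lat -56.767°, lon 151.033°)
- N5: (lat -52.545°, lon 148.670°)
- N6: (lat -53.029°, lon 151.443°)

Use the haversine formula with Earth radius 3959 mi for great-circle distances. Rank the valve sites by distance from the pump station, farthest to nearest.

Distances from the pump station:
N0 (lat -58.254°, lon 149.171°): 210.7 mi
N5 (lat -52.545°, lon 148.670°): 196.1 mi
N2 (lat -57.203°, lon 147.476°): 169.1 mi
N6 (lat -53.029°, lon 151.443°): 162.4 mi
N1 (lat -57.326°, lon 149.164°): 148.2 mi
N3 (lat -56.767°, lon 151.033°): 110.5 mi
N4 (lat -55.224°, lon 151.813°): 66.3 mi

N0, N5, N2, N6, N1, N3, N4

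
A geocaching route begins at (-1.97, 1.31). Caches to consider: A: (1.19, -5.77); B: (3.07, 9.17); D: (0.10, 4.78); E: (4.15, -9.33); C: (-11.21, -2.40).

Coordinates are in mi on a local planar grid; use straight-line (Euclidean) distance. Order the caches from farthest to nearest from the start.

E, C, B, A, D

Distances from the start:
E (4.15, -9.33): 12.3 mi
C (-11.21, -2.40): 10.0 mi
B (3.07, 9.17): 9.3 mi
A (1.19, -5.77): 7.8 mi
D (0.10, 4.78): 4.0 mi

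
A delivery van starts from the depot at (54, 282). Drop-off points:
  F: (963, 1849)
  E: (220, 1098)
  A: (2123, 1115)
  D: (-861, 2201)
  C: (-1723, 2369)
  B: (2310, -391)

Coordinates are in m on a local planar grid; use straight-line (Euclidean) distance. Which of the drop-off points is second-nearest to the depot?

Distances from the depot ((54, 282)):
E: 832.7 m
F: 1811.6 m
D: 2126.0 m
A: 2230.4 m
B: 2354.2 m
C: 2741.0 m
The second-nearest is F at 1811.6 m.

F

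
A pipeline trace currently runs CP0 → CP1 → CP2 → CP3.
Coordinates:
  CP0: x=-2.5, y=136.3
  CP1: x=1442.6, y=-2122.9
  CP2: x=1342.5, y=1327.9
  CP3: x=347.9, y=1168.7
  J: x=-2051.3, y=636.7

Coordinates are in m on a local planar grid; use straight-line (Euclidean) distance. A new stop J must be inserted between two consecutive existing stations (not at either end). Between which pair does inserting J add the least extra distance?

between CP0 and CP1

Added distance for inserting J between each consecutive pair:
CP0–CP1: 3879.5 m
CP1–CP2: 4463.5 m
CP2–CP3: 4913.7 m
Smallest added distance is 3879.5 m, inserting between CP0 and CP1.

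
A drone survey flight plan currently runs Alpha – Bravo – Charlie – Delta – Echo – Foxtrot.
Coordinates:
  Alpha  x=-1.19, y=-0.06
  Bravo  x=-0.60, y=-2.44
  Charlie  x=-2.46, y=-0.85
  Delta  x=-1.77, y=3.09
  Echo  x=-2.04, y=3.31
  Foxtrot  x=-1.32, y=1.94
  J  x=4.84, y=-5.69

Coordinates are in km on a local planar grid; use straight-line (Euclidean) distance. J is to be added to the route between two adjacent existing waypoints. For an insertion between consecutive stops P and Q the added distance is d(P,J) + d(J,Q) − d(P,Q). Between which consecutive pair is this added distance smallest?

between Alpha and Bravo

Added distance for inserting J between each consecutive pair:
Alpha–Bravo: 12.1 km
Bravo–Charlie: 12.6 km
Charlie–Delta: 15.7 km
Delta–Echo: 22.0 km
Echo–Foxtrot: 19.6 km
Smallest added distance is 12.1 km, inserting between Alpha and Bravo.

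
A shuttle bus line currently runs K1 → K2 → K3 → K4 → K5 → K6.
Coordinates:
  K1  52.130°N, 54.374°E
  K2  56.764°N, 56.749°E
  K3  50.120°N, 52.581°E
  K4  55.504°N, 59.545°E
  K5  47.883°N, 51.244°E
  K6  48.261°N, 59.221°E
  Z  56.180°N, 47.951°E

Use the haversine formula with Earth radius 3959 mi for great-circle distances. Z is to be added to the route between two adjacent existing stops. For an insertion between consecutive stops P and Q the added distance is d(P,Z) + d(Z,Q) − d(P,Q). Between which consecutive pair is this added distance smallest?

Added distance for inserting Z between each consecutive pair:
K1–K2: 385.5 mi
K2–K3: 308.4 mi
K3–K4: 440.3 mi
K4–K5: 407.2 mi
K5–K6: 945.0 mi
Smallest added distance is 308.4 mi, inserting between K2 and K3.

between K2 and K3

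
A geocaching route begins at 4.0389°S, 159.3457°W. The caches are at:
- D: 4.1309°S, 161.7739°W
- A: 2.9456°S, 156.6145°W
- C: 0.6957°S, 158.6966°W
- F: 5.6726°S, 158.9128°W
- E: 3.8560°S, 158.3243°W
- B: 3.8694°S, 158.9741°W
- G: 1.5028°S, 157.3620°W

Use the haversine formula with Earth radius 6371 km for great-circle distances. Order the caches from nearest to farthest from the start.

B, E, F, D, A, G, C

Computing each great-circle distance from 4.0389°S, 159.3457°W:
B 3.8694°S, 158.9741°W: 45.3 km
E 3.8560°S, 158.3243°W: 115.1 km
F 5.6726°S, 158.9128°W: 187.9 km
D 4.1309°S, 161.7739°W: 269.5 km
A 2.9456°S, 156.6145°W: 326.6 km
G 1.5028°S, 157.3620°W: 357.9 km
C 0.6957°S, 158.6966°W: 378.7 km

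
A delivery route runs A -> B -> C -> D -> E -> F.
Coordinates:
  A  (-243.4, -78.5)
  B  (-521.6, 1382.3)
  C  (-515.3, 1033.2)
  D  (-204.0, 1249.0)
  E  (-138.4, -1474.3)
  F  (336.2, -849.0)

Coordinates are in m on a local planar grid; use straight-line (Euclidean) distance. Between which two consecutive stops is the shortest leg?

Leg distances:
A→B: 1487.1 m
B→C: 349.2 m
C→D: 378.8 m
D→E: 2724.1 m
E→F: 785.0 m
The shortest leg is B–C at 349.2 m.

B–C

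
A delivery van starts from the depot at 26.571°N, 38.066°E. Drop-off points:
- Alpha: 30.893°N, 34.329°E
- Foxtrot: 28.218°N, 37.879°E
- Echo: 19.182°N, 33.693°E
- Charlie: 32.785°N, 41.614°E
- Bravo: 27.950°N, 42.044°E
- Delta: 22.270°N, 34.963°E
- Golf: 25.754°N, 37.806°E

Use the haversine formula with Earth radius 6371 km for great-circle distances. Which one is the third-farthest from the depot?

Distances from the depot (26.571°N, 38.066°E):
Echo: 935.6 km
Charlie: 771.2 km
Alpha: 603.0 km
Delta: 572.1 km
Bravo: 422.0 km
Foxtrot: 184.1 km
Golf: 94.5 km
The third-farthest is Alpha at 603.0 km.

Alpha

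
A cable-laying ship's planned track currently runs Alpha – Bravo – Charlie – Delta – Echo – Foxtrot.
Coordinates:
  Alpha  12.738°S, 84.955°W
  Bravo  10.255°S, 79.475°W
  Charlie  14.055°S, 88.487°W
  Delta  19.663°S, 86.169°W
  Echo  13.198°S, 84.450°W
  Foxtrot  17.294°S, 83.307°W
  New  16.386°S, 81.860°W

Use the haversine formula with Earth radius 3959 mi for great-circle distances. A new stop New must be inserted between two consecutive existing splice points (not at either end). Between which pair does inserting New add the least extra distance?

Added distance for inserting New between each consecutive pair:
Alpha–Bravo: 370.3 mi
Bravo–Charlie: 260.4 mi
Charlie–Delta: 416.0 mi
Delta–Echo: 181.6 mi
Echo–Foxtrot: 101.4 mi
Smallest added distance is 101.4 mi, inserting between Echo and Foxtrot.

between Echo and Foxtrot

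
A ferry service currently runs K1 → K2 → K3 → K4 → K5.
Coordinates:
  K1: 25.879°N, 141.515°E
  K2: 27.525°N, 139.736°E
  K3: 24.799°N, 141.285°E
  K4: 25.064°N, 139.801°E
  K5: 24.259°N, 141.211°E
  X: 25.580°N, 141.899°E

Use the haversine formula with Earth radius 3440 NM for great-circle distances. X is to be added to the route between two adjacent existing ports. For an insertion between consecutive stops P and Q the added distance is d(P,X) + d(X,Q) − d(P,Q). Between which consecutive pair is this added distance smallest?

Added distance for inserting X between each consecutive pair:
K1–K2: 54.8 NM
K2–K3: 38.5 NM
K3–K4: 93.2 NM
K4–K5: 114.9 NM
Smallest added distance is 38.5 NM, inserting between K2 and K3.

between K2 and K3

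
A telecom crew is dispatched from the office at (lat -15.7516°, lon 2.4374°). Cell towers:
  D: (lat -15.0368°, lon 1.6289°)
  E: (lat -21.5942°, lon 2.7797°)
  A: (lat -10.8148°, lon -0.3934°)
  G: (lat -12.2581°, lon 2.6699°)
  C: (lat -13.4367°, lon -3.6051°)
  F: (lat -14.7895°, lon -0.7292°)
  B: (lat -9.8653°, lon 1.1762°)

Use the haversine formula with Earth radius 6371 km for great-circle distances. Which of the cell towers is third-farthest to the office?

E

Distances from the office ((lat -15.7516°, lon 2.4374°)):
C: 699.2 km
B: 668.6 km
E: 650.7 km
A: 628.6 km
G: 389.3 km
F: 356.1 km
D: 117.6 km
The third-farthest is E at 650.7 km.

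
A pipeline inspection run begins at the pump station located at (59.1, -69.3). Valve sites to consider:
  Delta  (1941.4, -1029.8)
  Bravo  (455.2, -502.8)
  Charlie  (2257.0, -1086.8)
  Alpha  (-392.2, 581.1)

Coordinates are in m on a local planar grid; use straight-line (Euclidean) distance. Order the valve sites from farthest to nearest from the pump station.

Computing each straight-line distance from (59.1, -69.3):
Charlie (2257.0, -1086.8): 2422.0 m
Delta (1941.4, -1029.8): 2113.2 m
Alpha (-392.2, 581.1): 791.6 m
Bravo (455.2, -502.8): 587.2 m

Charlie, Delta, Alpha, Bravo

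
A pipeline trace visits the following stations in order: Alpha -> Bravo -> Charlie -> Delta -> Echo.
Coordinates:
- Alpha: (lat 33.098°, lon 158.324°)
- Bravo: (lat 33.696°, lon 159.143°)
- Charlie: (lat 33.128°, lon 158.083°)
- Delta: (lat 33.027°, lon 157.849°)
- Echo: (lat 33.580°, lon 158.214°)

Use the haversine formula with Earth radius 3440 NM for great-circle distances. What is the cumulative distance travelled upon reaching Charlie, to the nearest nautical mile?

Leg distances:
Alpha→Bravo: 54.5 NM  (cumulative 54.5 NM)
Bravo→Charlie: 63.1 NM  (cumulative 117.7 NM)
Cumulative distance at Charlie ≈ 118 NM.

118 NM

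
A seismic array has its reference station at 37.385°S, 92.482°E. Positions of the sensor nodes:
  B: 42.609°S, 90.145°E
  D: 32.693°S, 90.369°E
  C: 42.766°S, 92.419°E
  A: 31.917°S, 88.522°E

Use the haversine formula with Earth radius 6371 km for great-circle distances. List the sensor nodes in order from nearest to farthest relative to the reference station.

Computing each great-circle distance from 37.385°S, 92.482°E:
D 32.693°S, 90.369°E: 556.0 km
C 42.766°S, 92.419°E: 598.4 km
B 42.609°S, 90.145°E: 614.0 km
A 31.917°S, 88.522°E: 707.6 km

D, C, B, A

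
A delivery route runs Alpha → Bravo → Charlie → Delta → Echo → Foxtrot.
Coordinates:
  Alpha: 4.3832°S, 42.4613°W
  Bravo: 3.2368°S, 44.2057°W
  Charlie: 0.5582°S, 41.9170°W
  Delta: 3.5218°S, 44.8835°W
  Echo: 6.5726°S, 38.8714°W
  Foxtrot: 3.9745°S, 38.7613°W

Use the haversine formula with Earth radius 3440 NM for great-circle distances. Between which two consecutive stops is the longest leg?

Leg distances:
Alpha→Bravo: 125.1 NM
Bravo→Charlie: 211.5 NM
Charlie→Delta: 251.7 NM
Delta→Echo: 403.5 NM
Echo→Foxtrot: 156.1 NM
The longest leg is Delta–Echo at 403.5 NM.

Delta–Echo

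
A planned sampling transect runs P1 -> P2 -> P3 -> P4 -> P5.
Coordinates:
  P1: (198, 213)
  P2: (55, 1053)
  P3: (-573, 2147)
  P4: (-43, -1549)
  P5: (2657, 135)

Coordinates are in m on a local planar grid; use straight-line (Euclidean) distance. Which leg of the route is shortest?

P1–P2

Leg distances:
P1→P2: 852.1 m
P2→P3: 1261.4 m
P3→P4: 3733.8 m
P4→P5: 3182.1 m
The shortest leg is P1–P2 at 852.1 m.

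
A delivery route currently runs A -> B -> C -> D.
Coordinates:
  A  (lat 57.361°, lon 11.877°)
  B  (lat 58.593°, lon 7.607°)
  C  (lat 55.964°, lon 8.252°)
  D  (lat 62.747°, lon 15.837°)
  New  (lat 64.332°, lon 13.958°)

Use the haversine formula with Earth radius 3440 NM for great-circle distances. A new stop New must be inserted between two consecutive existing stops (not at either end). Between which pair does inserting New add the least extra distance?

Added distance for inserting New between each consecutive pair:
A–B: 657.5 NM
B–C: 760.2 NM
C–D: 169.6 NM
Smallest added distance is 169.6 NM, inserting between C and D.

between C and D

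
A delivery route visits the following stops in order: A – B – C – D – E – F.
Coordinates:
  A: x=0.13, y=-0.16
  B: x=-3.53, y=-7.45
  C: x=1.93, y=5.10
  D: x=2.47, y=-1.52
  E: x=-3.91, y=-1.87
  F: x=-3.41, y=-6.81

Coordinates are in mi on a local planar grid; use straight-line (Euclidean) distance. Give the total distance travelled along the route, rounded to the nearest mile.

40 mi

Leg distances:
A→B: 8.2 mi  (cumulative 8.2 mi)
B→C: 13.7 mi  (cumulative 21.8 mi)
C→D: 6.6 mi  (cumulative 28.5 mi)
D→E: 6.4 mi  (cumulative 34.9 mi)
E→F: 5.0 mi  (cumulative 39.8 mi)
Total route length ≈ 40 mi.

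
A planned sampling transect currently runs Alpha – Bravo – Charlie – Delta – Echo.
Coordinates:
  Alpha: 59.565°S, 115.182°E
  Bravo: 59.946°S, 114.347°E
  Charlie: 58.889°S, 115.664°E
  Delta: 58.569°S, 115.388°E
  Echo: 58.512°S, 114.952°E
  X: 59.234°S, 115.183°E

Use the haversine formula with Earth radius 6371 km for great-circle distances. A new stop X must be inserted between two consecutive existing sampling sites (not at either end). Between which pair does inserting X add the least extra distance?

Added distance for inserting X between each consecutive pair:
Alpha–Bravo: 65.8 km
Bravo–Charlie: 0.1 km
Charlie–Delta: 83.1 km
Delta–Echo: 130.2 km
Smallest added distance is 0.1 km, inserting between Bravo and Charlie.

between Bravo and Charlie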